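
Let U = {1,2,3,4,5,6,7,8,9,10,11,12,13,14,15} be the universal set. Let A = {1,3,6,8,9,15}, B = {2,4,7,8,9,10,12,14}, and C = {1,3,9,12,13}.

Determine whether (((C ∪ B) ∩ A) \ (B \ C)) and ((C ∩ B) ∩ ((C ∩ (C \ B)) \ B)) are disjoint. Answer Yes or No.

Yes

C ∪ B = {1,2,3,4,7,8,9,10,12,13,14}
(C ∪ B) ∩ A = {1,3,8,9}
B \ C = {2,4,7,8,10,14}
((C ∪ B) ∩ A) \ (B \ C) = {1,3,9}
C ∩ B = {9,12}
C \ B = {1,3,13}
C ∩ (C \ B) = {1,3,13}
(C ∩ (C \ B)) \ B = {1,3,13}
(C ∩ B) ∩ ((C ∩ (C \ B)) \ B) = {}
{1,3,9} and {} share no elements.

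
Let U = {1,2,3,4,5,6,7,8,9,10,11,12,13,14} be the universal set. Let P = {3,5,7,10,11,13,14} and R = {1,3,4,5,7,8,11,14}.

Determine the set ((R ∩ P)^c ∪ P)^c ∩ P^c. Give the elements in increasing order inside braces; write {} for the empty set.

{}

R ∩ P = {3,5,7,11,14}
(R ∩ P)^c = {1,2,4,6,8,9,10,12,13}
(R ∩ P)^c ∪ P = {1,2,3,4,5,6,7,8,9,10,11,12,13,14}
((R ∩ P)^c ∪ P)^c = {}
P^c = {1,2,4,6,8,9,12}
((R ∩ P)^c ∪ P)^c ∩ P^c = {}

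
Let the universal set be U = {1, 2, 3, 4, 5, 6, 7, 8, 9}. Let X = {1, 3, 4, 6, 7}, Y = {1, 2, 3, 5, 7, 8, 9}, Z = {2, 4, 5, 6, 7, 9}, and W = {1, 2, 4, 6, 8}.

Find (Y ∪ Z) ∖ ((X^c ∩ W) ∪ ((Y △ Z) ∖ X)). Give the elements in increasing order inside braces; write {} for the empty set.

{1, 3, 4, 5, 6, 7, 9}

Y ∪ Z = {1, 2, 3, 4, 5, 6, 7, 8, 9}
X^c = {2, 5, 8, 9}
X^c ∩ W = {2, 8}
Y △ Z = {1, 3, 4, 6, 8}
(Y △ Z) ∖ X = {8}
(X^c ∩ W) ∪ ((Y △ Z) ∖ X) = {2, 8}
(Y ∪ Z) ∖ ((X^c ∩ W) ∪ ((Y △ Z) ∖ X)) = {1, 3, 4, 5, 6, 7, 9}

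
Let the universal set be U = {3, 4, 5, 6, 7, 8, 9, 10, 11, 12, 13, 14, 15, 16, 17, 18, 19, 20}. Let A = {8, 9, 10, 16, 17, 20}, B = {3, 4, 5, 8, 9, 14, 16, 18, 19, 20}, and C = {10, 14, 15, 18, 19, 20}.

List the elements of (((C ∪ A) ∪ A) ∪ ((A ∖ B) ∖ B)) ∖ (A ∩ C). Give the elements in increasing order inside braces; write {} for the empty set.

C ∪ A = {8, 9, 10, 14, 15, 16, 17, 18, 19, 20}
(C ∪ A) ∪ A = {8, 9, 10, 14, 15, 16, 17, 18, 19, 20}
A ∖ B = {10, 17}
(A ∖ B) ∖ B = {10, 17}
((C ∪ A) ∪ A) ∪ ((A ∖ B) ∖ B) = {8, 9, 10, 14, 15, 16, 17, 18, 19, 20}
A ∩ C = {10, 20}
(((C ∪ A) ∪ A) ∪ ((A ∖ B) ∖ B)) ∖ (A ∩ C) = {8, 9, 14, 15, 16, 17, 18, 19}

{8, 9, 14, 15, 16, 17, 18, 19}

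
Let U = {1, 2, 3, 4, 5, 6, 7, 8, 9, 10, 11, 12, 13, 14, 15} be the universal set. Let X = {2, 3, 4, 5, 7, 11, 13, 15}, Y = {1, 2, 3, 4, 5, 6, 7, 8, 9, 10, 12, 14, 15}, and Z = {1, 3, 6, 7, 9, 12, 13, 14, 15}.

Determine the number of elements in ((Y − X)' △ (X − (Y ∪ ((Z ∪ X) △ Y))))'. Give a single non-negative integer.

Y − X = {1, 6, 8, 9, 10, 12, 14}
(Y − X)' = {2, 3, 4, 5, 7, 11, 13, 15}
Z ∪ X = {1, 2, 3, 4, 5, 6, 7, 9, 11, 12, 13, 14, 15}
(Z ∪ X) △ Y = {8, 10, 11, 13}
Y ∪ ((Z ∪ X) △ Y) = {1, 2, 3, 4, 5, 6, 7, 8, 9, 10, 11, 12, 13, 14, 15}
X − (Y ∪ ((Z ∪ X) △ Y)) = {}
(Y − X)' △ (X − (Y ∪ ((Z ∪ X) △ Y))) = {2, 3, 4, 5, 7, 11, 13, 15}
((Y − X)' △ (X − (Y ∪ ((Z ∪ X) △ Y))))' = {1, 6, 8, 9, 10, 12, 14}
|((Y − X)' △ (X − (Y ∪ ((Z ∪ X) △ Y))))'| = 7

7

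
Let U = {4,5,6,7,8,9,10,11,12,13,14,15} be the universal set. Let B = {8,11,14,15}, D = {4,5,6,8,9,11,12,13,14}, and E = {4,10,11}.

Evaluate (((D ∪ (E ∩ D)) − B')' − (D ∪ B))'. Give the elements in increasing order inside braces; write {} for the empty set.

{4,5,6,8,9,11,12,13,14,15}

E ∩ D = {4,11}
D ∪ (E ∩ D) = {4,5,6,8,9,11,12,13,14}
B' = {4,5,6,7,9,10,12,13}
(D ∪ (E ∩ D)) − B' = {8,11,14}
((D ∪ (E ∩ D)) − B')' = {4,5,6,7,9,10,12,13,15}
D ∪ B = {4,5,6,8,9,11,12,13,14,15}
((D ∪ (E ∩ D)) − B')' − (D ∪ B) = {7,10}
(((D ∪ (E ∩ D)) − B')' − (D ∪ B))' = {4,5,6,8,9,11,12,13,14,15}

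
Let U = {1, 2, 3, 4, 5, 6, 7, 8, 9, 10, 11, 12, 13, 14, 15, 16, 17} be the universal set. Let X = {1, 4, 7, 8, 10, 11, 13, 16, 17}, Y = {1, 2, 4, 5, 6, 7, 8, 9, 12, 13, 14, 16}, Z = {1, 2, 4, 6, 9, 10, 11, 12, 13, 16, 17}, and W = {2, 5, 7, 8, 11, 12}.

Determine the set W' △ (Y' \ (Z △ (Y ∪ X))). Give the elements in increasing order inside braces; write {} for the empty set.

W' = {1, 3, 4, 6, 9, 10, 13, 14, 15, 16, 17}
Y' = {3, 10, 11, 15, 17}
Y ∪ X = {1, 2, 4, 5, 6, 7, 8, 9, 10, 11, 12, 13, 14, 16, 17}
Z △ (Y ∪ X) = {5, 7, 8, 14}
Y' \ (Z △ (Y ∪ X)) = {3, 10, 11, 15, 17}
W' △ (Y' \ (Z △ (Y ∪ X))) = {1, 4, 6, 9, 11, 13, 14, 16}

{1, 4, 6, 9, 11, 13, 14, 16}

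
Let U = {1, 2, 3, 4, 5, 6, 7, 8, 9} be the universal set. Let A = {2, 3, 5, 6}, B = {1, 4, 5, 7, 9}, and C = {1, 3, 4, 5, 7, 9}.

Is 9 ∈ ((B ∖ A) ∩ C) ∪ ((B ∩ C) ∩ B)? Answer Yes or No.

9 ∈ B and 9 ∉ A, so 9 ∈ B ∖ A
9 ∈ (B ∖ A) and 9 ∈ C, so 9 ∈ (B ∖ A) ∩ C
9 ∈ B and 9 ∈ C, so 9 ∈ B ∩ C
9 ∈ (B ∩ C) and 9 ∈ B, so 9 ∈ (B ∩ C) ∩ B
9 ∈ ((B ∖ A) ∩ C) and 9 ∈ ((B ∩ C) ∩ B), so 9 ∈ ((B ∖ A) ∩ C) ∪ ((B ∩ C) ∩ B)

Yes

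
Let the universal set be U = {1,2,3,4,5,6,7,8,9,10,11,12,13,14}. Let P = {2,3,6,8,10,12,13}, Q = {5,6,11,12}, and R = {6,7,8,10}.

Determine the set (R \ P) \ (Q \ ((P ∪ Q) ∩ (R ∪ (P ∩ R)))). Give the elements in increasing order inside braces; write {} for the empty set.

{7}

R \ P = {7}
P ∪ Q = {2,3,5,6,8,10,11,12,13}
P ∩ R = {6,8,10}
R ∪ (P ∩ R) = {6,7,8,10}
(P ∪ Q) ∩ (R ∪ (P ∩ R)) = {6,8,10}
Q \ ((P ∪ Q) ∩ (R ∪ (P ∩ R))) = {5,11,12}
(R \ P) \ (Q \ ((P ∪ Q) ∩ (R ∪ (P ∩ R)))) = {7}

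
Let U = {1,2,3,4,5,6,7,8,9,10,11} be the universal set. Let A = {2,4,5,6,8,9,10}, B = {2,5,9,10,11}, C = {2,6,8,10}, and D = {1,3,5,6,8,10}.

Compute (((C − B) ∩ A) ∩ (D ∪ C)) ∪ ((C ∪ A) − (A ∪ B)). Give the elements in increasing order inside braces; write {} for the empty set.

{6,8}

C − B = {6,8}
(C − B) ∩ A = {6,8}
D ∪ C = {1,2,3,5,6,8,10}
((C − B) ∩ A) ∩ (D ∪ C) = {6,8}
C ∪ A = {2,4,5,6,8,9,10}
A ∪ B = {2,4,5,6,8,9,10,11}
(C ∪ A) − (A ∪ B) = {}
(((C − B) ∩ A) ∩ (D ∪ C)) ∪ ((C ∪ A) − (A ∪ B)) = {6,8}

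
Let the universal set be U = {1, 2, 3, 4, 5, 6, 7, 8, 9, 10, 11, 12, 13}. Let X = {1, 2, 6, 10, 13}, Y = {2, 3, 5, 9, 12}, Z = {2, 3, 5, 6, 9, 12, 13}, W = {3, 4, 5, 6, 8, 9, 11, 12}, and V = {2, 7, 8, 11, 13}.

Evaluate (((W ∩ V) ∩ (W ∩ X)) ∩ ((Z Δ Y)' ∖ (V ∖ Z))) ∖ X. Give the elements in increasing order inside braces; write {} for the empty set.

{}

W ∩ V = {8, 11}
W ∩ X = {6}
(W ∩ V) ∩ (W ∩ X) = {}
Z Δ Y = {6, 13}
(Z Δ Y)' = {1, 2, 3, 4, 5, 7, 8, 9, 10, 11, 12}
V ∖ Z = {7, 8, 11}
(Z Δ Y)' ∖ (V ∖ Z) = {1, 2, 3, 4, 5, 9, 10, 12}
((W ∩ V) ∩ (W ∩ X)) ∩ ((Z Δ Y)' ∖ (V ∖ Z)) = {}
(((W ∩ V) ∩ (W ∩ X)) ∩ ((Z Δ Y)' ∖ (V ∖ Z))) ∖ X = {}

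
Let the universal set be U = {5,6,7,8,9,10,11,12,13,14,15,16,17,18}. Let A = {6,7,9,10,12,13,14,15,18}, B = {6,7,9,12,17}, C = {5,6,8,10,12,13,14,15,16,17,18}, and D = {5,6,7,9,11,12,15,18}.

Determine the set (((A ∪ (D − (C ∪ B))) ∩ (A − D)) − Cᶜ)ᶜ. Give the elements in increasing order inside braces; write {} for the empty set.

{5,6,7,8,9,11,12,15,16,17,18}

C ∪ B = {5,6,7,8,9,10,12,13,14,15,16,17,18}
D − (C ∪ B) = {11}
A ∪ (D − (C ∪ B)) = {6,7,9,10,11,12,13,14,15,18}
A − D = {10,13,14}
(A ∪ (D − (C ∪ B))) ∩ (A − D) = {10,13,14}
Cᶜ = {7,9,11}
((A ∪ (D − (C ∪ B))) ∩ (A − D)) − Cᶜ = {10,13,14}
(((A ∪ (D − (C ∪ B))) ∩ (A − D)) − Cᶜ)ᶜ = {5,6,7,8,9,11,12,15,16,17,18}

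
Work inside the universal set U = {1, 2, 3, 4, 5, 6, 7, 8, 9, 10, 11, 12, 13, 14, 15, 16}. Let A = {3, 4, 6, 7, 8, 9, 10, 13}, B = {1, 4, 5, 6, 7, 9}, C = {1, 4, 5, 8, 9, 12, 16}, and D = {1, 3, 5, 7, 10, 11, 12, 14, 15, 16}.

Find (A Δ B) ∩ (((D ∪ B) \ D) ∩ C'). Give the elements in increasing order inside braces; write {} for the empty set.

A Δ B = {1, 3, 5, 8, 10, 13}
D ∪ B = {1, 3, 4, 5, 6, 7, 9, 10, 11, 12, 14, 15, 16}
(D ∪ B) \ D = {4, 6, 9}
C' = {2, 3, 6, 7, 10, 11, 13, 14, 15}
((D ∪ B) \ D) ∩ C' = {6}
(A Δ B) ∩ (((D ∪ B) \ D) ∩ C') = {}

{}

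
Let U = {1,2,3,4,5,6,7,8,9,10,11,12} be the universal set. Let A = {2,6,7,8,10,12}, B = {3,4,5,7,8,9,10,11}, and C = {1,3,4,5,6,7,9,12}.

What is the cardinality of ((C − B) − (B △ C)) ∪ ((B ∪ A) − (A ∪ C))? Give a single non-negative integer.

1

C − B = {1,6,12}
B △ C = {1,6,8,10,11,12}
(C − B) − (B △ C) = {}
B ∪ A = {2,3,4,5,6,7,8,9,10,11,12}
A ∪ C = {1,2,3,4,5,6,7,8,9,10,12}
(B ∪ A) − (A ∪ C) = {11}
((C − B) − (B △ C)) ∪ ((B ∪ A) − (A ∪ C)) = {11}
|((C − B) − (B △ C)) ∪ ((B ∪ A) − (A ∪ C))| = 1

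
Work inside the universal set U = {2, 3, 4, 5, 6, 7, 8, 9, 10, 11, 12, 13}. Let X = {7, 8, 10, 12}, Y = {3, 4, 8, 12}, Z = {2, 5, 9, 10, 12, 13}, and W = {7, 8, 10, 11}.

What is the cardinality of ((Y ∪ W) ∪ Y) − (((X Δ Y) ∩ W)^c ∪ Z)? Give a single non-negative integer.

Y ∪ W = {3, 4, 7, 8, 10, 11, 12}
(Y ∪ W) ∪ Y = {3, 4, 7, 8, 10, 11, 12}
X Δ Y = {3, 4, 7, 10}
(X Δ Y) ∩ W = {7, 10}
((X Δ Y) ∩ W)^c = {2, 3, 4, 5, 6, 8, 9, 11, 12, 13}
((X Δ Y) ∩ W)^c ∪ Z = {2, 3, 4, 5, 6, 8, 9, 10, 11, 12, 13}
((Y ∪ W) ∪ Y) − (((X Δ Y) ∩ W)^c ∪ Z) = {7}
|((Y ∪ W) ∪ Y) − (((X Δ Y) ∩ W)^c ∪ Z)| = 1

1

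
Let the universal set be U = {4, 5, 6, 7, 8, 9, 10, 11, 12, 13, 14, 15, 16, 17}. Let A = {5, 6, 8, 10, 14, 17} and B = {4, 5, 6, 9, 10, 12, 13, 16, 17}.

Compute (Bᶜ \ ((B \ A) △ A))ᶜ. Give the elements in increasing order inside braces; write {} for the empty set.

Bᶜ = {7, 8, 11, 14, 15}
B \ A = {4, 9, 12, 13, 16}
(B \ A) △ A = {4, 5, 6, 8, 9, 10, 12, 13, 14, 16, 17}
Bᶜ \ ((B \ A) △ A) = {7, 11, 15}
(Bᶜ \ ((B \ A) △ A))ᶜ = {4, 5, 6, 8, 9, 10, 12, 13, 14, 16, 17}

{4, 5, 6, 8, 9, 10, 12, 13, 14, 16, 17}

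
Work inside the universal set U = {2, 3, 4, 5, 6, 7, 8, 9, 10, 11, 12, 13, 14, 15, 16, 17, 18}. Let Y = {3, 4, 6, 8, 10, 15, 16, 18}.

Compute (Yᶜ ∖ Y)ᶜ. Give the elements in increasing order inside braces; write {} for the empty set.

{3, 4, 6, 8, 10, 15, 16, 18}

Yᶜ = {2, 5, 7, 9, 11, 12, 13, 14, 17}
Yᶜ ∖ Y = {2, 5, 7, 9, 11, 12, 13, 14, 17}
(Yᶜ ∖ Y)ᶜ = {3, 4, 6, 8, 10, 15, 16, 18}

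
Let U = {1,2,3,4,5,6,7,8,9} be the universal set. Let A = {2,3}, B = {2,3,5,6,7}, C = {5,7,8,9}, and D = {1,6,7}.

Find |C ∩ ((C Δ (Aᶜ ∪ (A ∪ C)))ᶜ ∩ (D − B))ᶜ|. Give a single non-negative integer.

Aᶜ = {1,4,5,6,7,8,9}
A ∪ C = {2,3,5,7,8,9}
Aᶜ ∪ (A ∪ C) = {1,2,3,4,5,6,7,8,9}
C Δ (Aᶜ ∪ (A ∪ C)) = {1,2,3,4,6}
(C Δ (Aᶜ ∪ (A ∪ C)))ᶜ = {5,7,8,9}
D − B = {1}
(C Δ (Aᶜ ∪ (A ∪ C)))ᶜ ∩ (D − B) = {}
((C Δ (Aᶜ ∪ (A ∪ C)))ᶜ ∩ (D − B))ᶜ = {1,2,3,4,5,6,7,8,9}
C ∩ ((C Δ (Aᶜ ∪ (A ∪ C)))ᶜ ∩ (D − B))ᶜ = {5,7,8,9}
|C ∩ ((C Δ (Aᶜ ∪ (A ∪ C)))ᶜ ∩ (D − B))ᶜ| = 4

4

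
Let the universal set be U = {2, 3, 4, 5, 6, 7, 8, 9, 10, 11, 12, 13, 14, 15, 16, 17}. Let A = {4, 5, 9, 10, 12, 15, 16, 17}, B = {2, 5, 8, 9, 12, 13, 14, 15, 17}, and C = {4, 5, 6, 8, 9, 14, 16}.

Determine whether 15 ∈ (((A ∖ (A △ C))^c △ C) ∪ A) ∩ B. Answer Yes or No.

Yes

15 ∈ A and 15 ∉ C, so 15 ∈ A △ C
15 ∈ A and 15 ∈ (A △ C), so 15 ∉ A ∖ (A △ C)
15 ∈ (A ∖ (A △ C))^c since 15 ∉ (A ∖ (A △ C))
15 ∈ (A ∖ (A △ C))^c and 15 ∉ C, so 15 ∈ (A ∖ (A △ C))^c △ C
15 ∈ ((A ∖ (A △ C))^c △ C) and 15 ∈ A, so 15 ∈ ((A ∖ (A △ C))^c △ C) ∪ A
15 ∈ (((A ∖ (A △ C))^c △ C) ∪ A) and 15 ∈ B, so 15 ∈ (((A ∖ (A △ C))^c △ C) ∪ A) ∩ B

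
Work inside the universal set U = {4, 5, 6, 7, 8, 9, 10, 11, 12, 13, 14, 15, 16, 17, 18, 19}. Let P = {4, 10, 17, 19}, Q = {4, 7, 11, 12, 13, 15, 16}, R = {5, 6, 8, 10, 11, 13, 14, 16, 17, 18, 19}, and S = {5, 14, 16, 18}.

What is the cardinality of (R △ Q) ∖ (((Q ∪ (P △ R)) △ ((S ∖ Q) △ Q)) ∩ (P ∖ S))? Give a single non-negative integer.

12

R △ Q = {4, 5, 6, 7, 8, 10, 12, 14, 15, 17, 18, 19}
P △ R = {4, 5, 6, 8, 11, 13, 14, 16, 18}
Q ∪ (P △ R) = {4, 5, 6, 7, 8, 11, 12, 13, 14, 15, 16, 18}
S ∖ Q = {5, 14, 18}
(S ∖ Q) △ Q = {4, 5, 7, 11, 12, 13, 14, 15, 16, 18}
(Q ∪ (P △ R)) △ ((S ∖ Q) △ Q) = {6, 8}
P ∖ S = {4, 10, 17, 19}
((Q ∪ (P △ R)) △ ((S ∖ Q) △ Q)) ∩ (P ∖ S) = {}
(R △ Q) ∖ (((Q ∪ (P △ R)) △ ((S ∖ Q) △ Q)) ∩ (P ∖ S)) = {4, 5, 6, 7, 8, 10, 12, 14, 15, 17, 18, 19}
|(R △ Q) ∖ (((Q ∪ (P △ R)) △ ((S ∖ Q) △ Q)) ∩ (P ∖ S))| = 12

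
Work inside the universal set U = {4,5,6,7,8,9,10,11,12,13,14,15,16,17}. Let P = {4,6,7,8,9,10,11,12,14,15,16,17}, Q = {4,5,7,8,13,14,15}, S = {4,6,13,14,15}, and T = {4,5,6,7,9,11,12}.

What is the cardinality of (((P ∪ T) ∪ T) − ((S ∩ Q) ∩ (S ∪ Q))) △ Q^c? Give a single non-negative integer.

3

P ∪ T = {4,5,6,7,8,9,10,11,12,14,15,16,17}
(P ∪ T) ∪ T = {4,5,6,7,8,9,10,11,12,14,15,16,17}
S ∩ Q = {4,13,14,15}
S ∪ Q = {4,5,6,7,8,13,14,15}
(S ∩ Q) ∩ (S ∪ Q) = {4,13,14,15}
((P ∪ T) ∪ T) − ((S ∩ Q) ∩ (S ∪ Q)) = {5,6,7,8,9,10,11,12,16,17}
Q^c = {6,9,10,11,12,16,17}
(((P ∪ T) ∪ T) − ((S ∩ Q) ∩ (S ∪ Q))) △ Q^c = {5,7,8}
|(((P ∪ T) ∪ T) − ((S ∩ Q) ∩ (S ∪ Q))) △ Q^c| = 3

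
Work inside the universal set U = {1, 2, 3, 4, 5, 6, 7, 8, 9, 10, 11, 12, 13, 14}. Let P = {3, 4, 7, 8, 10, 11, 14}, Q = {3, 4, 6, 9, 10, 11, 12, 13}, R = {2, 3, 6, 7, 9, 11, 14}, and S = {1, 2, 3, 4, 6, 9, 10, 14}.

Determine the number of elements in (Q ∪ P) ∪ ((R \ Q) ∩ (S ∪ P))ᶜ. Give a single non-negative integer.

Q ∪ P = {3, 4, 6, 7, 8, 9, 10, 11, 12, 13, 14}
R \ Q = {2, 7, 14}
S ∪ P = {1, 2, 3, 4, 6, 7, 8, 9, 10, 11, 14}
(R \ Q) ∩ (S ∪ P) = {2, 7, 14}
((R \ Q) ∩ (S ∪ P))ᶜ = {1, 3, 4, 5, 6, 8, 9, 10, 11, 12, 13}
(Q ∪ P) ∪ ((R \ Q) ∩ (S ∪ P))ᶜ = {1, 3, 4, 5, 6, 7, 8, 9, 10, 11, 12, 13, 14}
|(Q ∪ P) ∪ ((R \ Q) ∩ (S ∪ P))ᶜ| = 13

13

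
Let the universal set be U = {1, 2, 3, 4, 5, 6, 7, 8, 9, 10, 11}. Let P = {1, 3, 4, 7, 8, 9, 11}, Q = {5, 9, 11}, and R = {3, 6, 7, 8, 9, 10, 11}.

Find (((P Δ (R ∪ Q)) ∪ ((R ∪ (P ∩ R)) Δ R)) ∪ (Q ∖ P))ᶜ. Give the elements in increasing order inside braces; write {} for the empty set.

{2, 3, 7, 8, 9, 11}

R ∪ Q = {3, 5, 6, 7, 8, 9, 10, 11}
P Δ (R ∪ Q) = {1, 4, 5, 6, 10}
P ∩ R = {3, 7, 8, 9, 11}
R ∪ (P ∩ R) = {3, 6, 7, 8, 9, 10, 11}
(R ∪ (P ∩ R)) Δ R = {}
(P Δ (R ∪ Q)) ∪ ((R ∪ (P ∩ R)) Δ R) = {1, 4, 5, 6, 10}
Q ∖ P = {5}
((P Δ (R ∪ Q)) ∪ ((R ∪ (P ∩ R)) Δ R)) ∪ (Q ∖ P) = {1, 4, 5, 6, 10}
(((P Δ (R ∪ Q)) ∪ ((R ∪ (P ∩ R)) Δ R)) ∪ (Q ∖ P))ᶜ = {2, 3, 7, 8, 9, 11}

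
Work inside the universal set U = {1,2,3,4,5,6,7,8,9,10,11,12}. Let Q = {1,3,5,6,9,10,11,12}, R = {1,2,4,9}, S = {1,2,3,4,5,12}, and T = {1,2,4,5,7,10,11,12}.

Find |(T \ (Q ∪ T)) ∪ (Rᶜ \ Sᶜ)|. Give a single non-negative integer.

Q ∪ T = {1,2,3,4,5,6,7,9,10,11,12}
T \ (Q ∪ T) = {}
Rᶜ = {3,5,6,7,8,10,11,12}
Sᶜ = {6,7,8,9,10,11}
Rᶜ \ Sᶜ = {3,5,12}
(T \ (Q ∪ T)) ∪ (Rᶜ \ Sᶜ) = {3,5,12}
|(T \ (Q ∪ T)) ∪ (Rᶜ \ Sᶜ)| = 3

3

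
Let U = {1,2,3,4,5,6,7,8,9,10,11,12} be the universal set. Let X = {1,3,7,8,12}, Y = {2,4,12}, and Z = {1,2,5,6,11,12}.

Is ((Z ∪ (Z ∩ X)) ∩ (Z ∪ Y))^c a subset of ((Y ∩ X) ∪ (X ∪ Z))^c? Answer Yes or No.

No

Z ∩ X = {1,12}
Z ∪ (Z ∩ X) = {1,2,5,6,11,12}
Z ∪ Y = {1,2,4,5,6,11,12}
(Z ∪ (Z ∩ X)) ∩ (Z ∪ Y) = {1,2,5,6,11,12}
((Z ∪ (Z ∩ X)) ∩ (Z ∪ Y))^c = {3,4,7,8,9,10}
Y ∩ X = {12}
X ∪ Z = {1,2,3,5,6,7,8,11,12}
(Y ∩ X) ∪ (X ∪ Z) = {1,2,3,5,6,7,8,11,12}
((Y ∩ X) ∪ (X ∪ Z))^c = {4,9,10}
3 ∈ ((Z ∪ (Z ∩ X)) ∩ (Z ∪ Y))^c but 3 ∉ ((Y ∩ X) ∪ (X ∪ Z))^c, so the inclusion fails.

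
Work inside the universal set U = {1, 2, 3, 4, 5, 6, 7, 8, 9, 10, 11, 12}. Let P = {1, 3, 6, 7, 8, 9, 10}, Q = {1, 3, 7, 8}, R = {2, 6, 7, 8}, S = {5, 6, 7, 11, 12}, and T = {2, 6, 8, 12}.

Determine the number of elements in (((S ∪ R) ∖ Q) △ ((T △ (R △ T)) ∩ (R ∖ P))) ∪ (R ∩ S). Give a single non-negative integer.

5

S ∪ R = {2, 5, 6, 7, 8, 11, 12}
(S ∪ R) ∖ Q = {2, 5, 6, 11, 12}
R △ T = {7, 12}
T △ (R △ T) = {2, 6, 7, 8}
R ∖ P = {2}
(T △ (R △ T)) ∩ (R ∖ P) = {2}
((S ∪ R) ∖ Q) △ ((T △ (R △ T)) ∩ (R ∖ P)) = {5, 6, 11, 12}
R ∩ S = {6, 7}
(((S ∪ R) ∖ Q) △ ((T △ (R △ T)) ∩ (R ∖ P))) ∪ (R ∩ S) = {5, 6, 7, 11, 12}
|(((S ∪ R) ∖ Q) △ ((T △ (R △ T)) ∩ (R ∖ P))) ∪ (R ∩ S)| = 5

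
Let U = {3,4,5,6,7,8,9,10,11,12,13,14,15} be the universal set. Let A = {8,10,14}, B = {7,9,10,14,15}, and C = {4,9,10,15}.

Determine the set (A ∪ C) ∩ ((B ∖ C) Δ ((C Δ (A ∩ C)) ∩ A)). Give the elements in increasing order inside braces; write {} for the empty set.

A ∪ C = {4,8,9,10,14,15}
B ∖ C = {7,14}
A ∩ C = {10}
C Δ (A ∩ C) = {4,9,15}
(C Δ (A ∩ C)) ∩ A = {}
(B ∖ C) Δ ((C Δ (A ∩ C)) ∩ A) = {7,14}
(A ∪ C) ∩ ((B ∖ C) Δ ((C Δ (A ∩ C)) ∩ A)) = {14}

{14}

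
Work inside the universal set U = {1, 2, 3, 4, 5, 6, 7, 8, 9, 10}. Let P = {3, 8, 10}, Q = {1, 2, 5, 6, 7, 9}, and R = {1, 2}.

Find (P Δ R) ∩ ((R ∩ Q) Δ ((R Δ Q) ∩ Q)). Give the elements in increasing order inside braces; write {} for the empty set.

{1, 2}

P Δ R = {1, 2, 3, 8, 10}
R ∩ Q = {1, 2}
R Δ Q = {5, 6, 7, 9}
(R Δ Q) ∩ Q = {5, 6, 7, 9}
(R ∩ Q) Δ ((R Δ Q) ∩ Q) = {1, 2, 5, 6, 7, 9}
(P Δ R) ∩ ((R ∩ Q) Δ ((R Δ Q) ∩ Q)) = {1, 2}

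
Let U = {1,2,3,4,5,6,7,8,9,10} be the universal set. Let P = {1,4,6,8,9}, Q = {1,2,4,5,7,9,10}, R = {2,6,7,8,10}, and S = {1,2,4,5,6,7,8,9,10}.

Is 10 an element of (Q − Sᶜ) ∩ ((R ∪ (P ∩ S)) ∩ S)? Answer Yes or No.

10 ∈ S, so 10 ∉ Sᶜ
10 ∈ Q and 10 ∉ Sᶜ, so 10 ∈ Q − Sᶜ
10 ∉ P and 10 ∈ S, so 10 ∉ P ∩ S
10 ∈ R and 10 ∉ (P ∩ S), so 10 ∈ R ∪ (P ∩ S)
10 ∈ (R ∪ (P ∩ S)) and 10 ∈ S, so 10 ∈ (R ∪ (P ∩ S)) ∩ S
10 ∈ (Q − Sᶜ) and 10 ∈ ((R ∪ (P ∩ S)) ∩ S), so 10 ∈ (Q − Sᶜ) ∩ ((R ∪ (P ∩ S)) ∩ S)

Yes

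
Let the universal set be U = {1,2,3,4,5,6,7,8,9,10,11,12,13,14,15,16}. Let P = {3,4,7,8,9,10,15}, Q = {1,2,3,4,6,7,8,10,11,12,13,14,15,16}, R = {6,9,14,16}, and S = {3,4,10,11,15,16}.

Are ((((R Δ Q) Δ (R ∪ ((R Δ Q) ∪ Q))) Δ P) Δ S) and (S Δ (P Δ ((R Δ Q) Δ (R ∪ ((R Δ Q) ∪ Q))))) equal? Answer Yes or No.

Yes

R Δ Q = {1,2,3,4,7,8,9,10,11,12,13,15}
(R Δ Q) ∪ Q = {1,2,3,4,6,7,8,9,10,11,12,13,14,15,16}
R ∪ ((R Δ Q) ∪ Q) = {1,2,3,4,6,7,8,9,10,11,12,13,14,15,16}
(R Δ Q) Δ (R ∪ ((R Δ Q) ∪ Q)) = {6,14,16}
((R Δ Q) Δ (R ∪ ((R Δ Q) ∪ Q))) Δ P = {3,4,6,7,8,9,10,14,15,16}
(((R Δ Q) Δ (R ∪ ((R Δ Q) ∪ Q))) Δ P) Δ S = {6,7,8,9,11,14}
P Δ ((R Δ Q) Δ (R ∪ ((R Δ Q) ∪ Q))) = {3,4,6,7,8,9,10,14,15,16}
S Δ (P Δ ((R Δ Q) Δ (R ∪ ((R Δ Q) ∪ Q)))) = {6,7,8,9,11,14}
Both equal {6,7,8,9,11,14}, so (((R Δ Q) Δ (R ∪ ((R Δ Q) ∪ Q))) Δ P) Δ S = S Δ (P Δ ((R Δ Q) Δ (R ∪ ((R Δ Q) ∪ Q)))).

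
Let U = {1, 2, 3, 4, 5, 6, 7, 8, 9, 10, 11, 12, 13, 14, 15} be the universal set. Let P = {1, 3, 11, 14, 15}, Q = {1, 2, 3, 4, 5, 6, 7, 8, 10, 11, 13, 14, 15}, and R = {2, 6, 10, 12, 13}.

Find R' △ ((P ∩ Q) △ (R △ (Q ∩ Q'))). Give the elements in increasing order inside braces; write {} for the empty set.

R' = {1, 3, 4, 5, 7, 8, 9, 11, 14, 15}
P ∩ Q = {1, 3, 11, 14, 15}
Q' = {9, 12}
Q ∩ Q' = {}
R △ (Q ∩ Q') = {2, 6, 10, 12, 13}
(P ∩ Q) △ (R △ (Q ∩ Q')) = {1, 2, 3, 6, 10, 11, 12, 13, 14, 15}
R' △ ((P ∩ Q) △ (R △ (Q ∩ Q'))) = {2, 4, 5, 6, 7, 8, 9, 10, 12, 13}

{2, 4, 5, 6, 7, 8, 9, 10, 12, 13}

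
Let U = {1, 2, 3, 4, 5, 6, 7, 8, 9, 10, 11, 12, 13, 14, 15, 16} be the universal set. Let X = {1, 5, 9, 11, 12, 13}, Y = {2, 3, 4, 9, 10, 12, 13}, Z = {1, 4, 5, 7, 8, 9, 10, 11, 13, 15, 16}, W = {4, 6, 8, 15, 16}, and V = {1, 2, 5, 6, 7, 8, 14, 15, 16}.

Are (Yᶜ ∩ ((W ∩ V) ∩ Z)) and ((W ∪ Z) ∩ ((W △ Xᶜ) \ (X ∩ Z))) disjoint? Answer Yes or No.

Yes

Yᶜ = {1, 5, 6, 7, 8, 11, 14, 15, 16}
W ∩ V = {6, 8, 15, 16}
(W ∩ V) ∩ Z = {8, 15, 16}
Yᶜ ∩ ((W ∩ V) ∩ Z) = {8, 15, 16}
W ∪ Z = {1, 4, 5, 6, 7, 8, 9, 10, 11, 13, 15, 16}
Xᶜ = {2, 3, 4, 6, 7, 8, 10, 14, 15, 16}
W △ Xᶜ = {2, 3, 7, 10, 14}
X ∩ Z = {1, 5, 9, 11, 13}
(W △ Xᶜ) \ (X ∩ Z) = {2, 3, 7, 10, 14}
(W ∪ Z) ∩ ((W △ Xᶜ) \ (X ∩ Z)) = {7, 10}
{8, 15, 16} and {7, 10} share no elements.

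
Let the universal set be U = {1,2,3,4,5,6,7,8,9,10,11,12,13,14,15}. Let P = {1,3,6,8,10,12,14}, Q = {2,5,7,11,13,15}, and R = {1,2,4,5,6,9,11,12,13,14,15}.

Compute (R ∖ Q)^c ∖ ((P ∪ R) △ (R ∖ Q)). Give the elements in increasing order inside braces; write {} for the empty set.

{7}

R ∖ Q = {1,4,6,9,12,14}
(R ∖ Q)^c = {2,3,5,7,8,10,11,13,15}
P ∪ R = {1,2,3,4,5,6,8,9,10,11,12,13,14,15}
(P ∪ R) △ (R ∖ Q) = {2,3,5,8,10,11,13,15}
(R ∖ Q)^c ∖ ((P ∪ R) △ (R ∖ Q)) = {7}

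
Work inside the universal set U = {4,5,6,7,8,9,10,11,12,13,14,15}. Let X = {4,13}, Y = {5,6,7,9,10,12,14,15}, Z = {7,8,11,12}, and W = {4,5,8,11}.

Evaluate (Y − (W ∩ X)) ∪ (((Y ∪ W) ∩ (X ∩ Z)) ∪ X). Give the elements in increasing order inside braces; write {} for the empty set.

W ∩ X = {4}
Y − (W ∩ X) = {5,6,7,9,10,12,14,15}
Y ∪ W = {4,5,6,7,8,9,10,11,12,14,15}
X ∩ Z = {}
(Y ∪ W) ∩ (X ∩ Z) = {}
((Y ∪ W) ∩ (X ∩ Z)) ∪ X = {4,13}
(Y − (W ∩ X)) ∪ (((Y ∪ W) ∩ (X ∩ Z)) ∪ X) = {4,5,6,7,9,10,12,13,14,15}

{4,5,6,7,9,10,12,13,14,15}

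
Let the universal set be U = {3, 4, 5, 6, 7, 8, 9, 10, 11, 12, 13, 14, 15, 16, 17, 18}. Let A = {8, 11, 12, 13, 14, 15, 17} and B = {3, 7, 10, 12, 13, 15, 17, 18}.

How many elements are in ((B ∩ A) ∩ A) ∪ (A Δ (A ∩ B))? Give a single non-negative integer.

B ∩ A = {12, 13, 15, 17}
(B ∩ A) ∩ A = {12, 13, 15, 17}
A ∩ B = {12, 13, 15, 17}
A Δ (A ∩ B) = {8, 11, 14}
((B ∩ A) ∩ A) ∪ (A Δ (A ∩ B)) = {8, 11, 12, 13, 14, 15, 17}
|((B ∩ A) ∩ A) ∪ (A Δ (A ∩ B))| = 7

7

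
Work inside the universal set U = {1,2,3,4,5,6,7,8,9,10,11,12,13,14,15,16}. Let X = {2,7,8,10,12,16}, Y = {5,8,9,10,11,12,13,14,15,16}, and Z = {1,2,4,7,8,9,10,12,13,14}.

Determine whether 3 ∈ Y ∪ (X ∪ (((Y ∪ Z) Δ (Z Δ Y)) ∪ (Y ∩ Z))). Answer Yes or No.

No

3 ∉ Y and 3 ∉ Z, so 3 ∉ Y ∪ Z
3 ∉ Z and 3 ∉ Y, so 3 ∉ Z Δ Y
3 ∉ (Y ∪ Z) and 3 ∉ (Z Δ Y), so 3 ∉ (Y ∪ Z) Δ (Z Δ Y)
3 ∉ Y and 3 ∉ Z, so 3 ∉ Y ∩ Z
3 ∉ ((Y ∪ Z) Δ (Z Δ Y)) and 3 ∉ (Y ∩ Z), so 3 ∉ ((Y ∪ Z) Δ (Z Δ Y)) ∪ (Y ∩ Z)
3 ∉ X and 3 ∉ (((Y ∪ Z) Δ (Z Δ Y)) ∪ (Y ∩ Z)), so 3 ∉ X ∪ (((Y ∪ Z) Δ (Z Δ Y)) ∪ (Y ∩ Z))
3 ∉ Y and 3 ∉ (X ∪ (((Y ∪ Z) Δ (Z Δ Y)) ∪ (Y ∩ Z))), so 3 ∉ Y ∪ (X ∪ (((Y ∪ Z) Δ (Z Δ Y)) ∪ (Y ∩ Z)))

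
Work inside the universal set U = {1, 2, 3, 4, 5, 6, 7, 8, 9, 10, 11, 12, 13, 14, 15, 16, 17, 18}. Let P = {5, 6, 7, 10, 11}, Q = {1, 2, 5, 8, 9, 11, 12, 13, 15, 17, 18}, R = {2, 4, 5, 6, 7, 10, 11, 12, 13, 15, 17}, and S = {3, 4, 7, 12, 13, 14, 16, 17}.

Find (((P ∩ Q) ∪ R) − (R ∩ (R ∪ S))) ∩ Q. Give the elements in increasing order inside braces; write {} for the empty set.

P ∩ Q = {5, 11}
(P ∩ Q) ∪ R = {2, 4, 5, 6, 7, 10, 11, 12, 13, 15, 17}
R ∪ S = {2, 3, 4, 5, 6, 7, 10, 11, 12, 13, 14, 15, 16, 17}
R ∩ (R ∪ S) = {2, 4, 5, 6, 7, 10, 11, 12, 13, 15, 17}
((P ∩ Q) ∪ R) − (R ∩ (R ∪ S)) = {}
(((P ∩ Q) ∪ R) − (R ∩ (R ∪ S))) ∩ Q = {}

{}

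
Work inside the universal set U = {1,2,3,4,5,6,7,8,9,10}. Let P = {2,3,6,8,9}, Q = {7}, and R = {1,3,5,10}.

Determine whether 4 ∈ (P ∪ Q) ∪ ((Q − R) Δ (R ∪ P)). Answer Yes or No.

4 ∉ P and 4 ∉ Q, so 4 ∉ P ∪ Q
4 ∉ Q and 4 ∉ R, so 4 ∉ Q − R
4 ∉ R and 4 ∉ P, so 4 ∉ R ∪ P
4 ∉ (Q − R) and 4 ∉ (R ∪ P), so 4 ∉ (Q − R) Δ (R ∪ P)
4 ∉ (P ∪ Q) and 4 ∉ ((Q − R) Δ (R ∪ P)), so 4 ∉ (P ∪ Q) ∪ ((Q − R) Δ (R ∪ P))

No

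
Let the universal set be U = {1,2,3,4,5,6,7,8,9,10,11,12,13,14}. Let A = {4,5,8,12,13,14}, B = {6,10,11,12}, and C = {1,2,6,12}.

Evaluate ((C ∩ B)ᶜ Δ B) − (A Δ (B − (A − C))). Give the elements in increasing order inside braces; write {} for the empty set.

C ∩ B = {6,12}
(C ∩ B)ᶜ = {1,2,3,4,5,7,8,9,10,11,13,14}
(C ∩ B)ᶜ Δ B = {1,2,3,4,5,6,7,8,9,12,13,14}
A − C = {4,5,8,13,14}
B − (A − C) = {6,10,11,12}
A Δ (B − (A − C)) = {4,5,6,8,10,11,13,14}
((C ∩ B)ᶜ Δ B) − (A Δ (B − (A − C))) = {1,2,3,7,9,12}

{1,2,3,7,9,12}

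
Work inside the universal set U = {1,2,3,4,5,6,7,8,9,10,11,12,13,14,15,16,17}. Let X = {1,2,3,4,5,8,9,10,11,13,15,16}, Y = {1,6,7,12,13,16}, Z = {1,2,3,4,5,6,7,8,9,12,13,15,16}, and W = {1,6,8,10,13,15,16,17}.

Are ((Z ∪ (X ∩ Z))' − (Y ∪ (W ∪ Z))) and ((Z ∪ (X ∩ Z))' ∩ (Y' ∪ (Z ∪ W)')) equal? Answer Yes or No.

X ∩ Z = {1,2,3,4,5,8,9,13,15,16}
Z ∪ (X ∩ Z) = {1,2,3,4,5,6,7,8,9,12,13,15,16}
(Z ∪ (X ∩ Z))' = {10,11,14,17}
W ∪ Z = {1,2,3,4,5,6,7,8,9,10,12,13,15,16,17}
Y ∪ (W ∪ Z) = {1,2,3,4,5,6,7,8,9,10,12,13,15,16,17}
(Z ∪ (X ∩ Z))' − (Y ∪ (W ∪ Z)) = {11,14}
Y' = {2,3,4,5,8,9,10,11,14,15,17}
Z ∪ W = {1,2,3,4,5,6,7,8,9,10,12,13,15,16,17}
(Z ∪ W)' = {11,14}
Y' ∪ (Z ∪ W)' = {2,3,4,5,8,9,10,11,14,15,17}
(Z ∪ (X ∩ Z))' ∩ (Y' ∪ (Z ∪ W)') = {10,11,14,17}
10 ∈ (Z ∪ (X ∩ Z))' ∩ (Y' ∪ (Z ∪ W)') but 10 ∉ (Z ∪ (X ∩ Z))' − (Y ∪ (W ∪ Z)), so they differ.

No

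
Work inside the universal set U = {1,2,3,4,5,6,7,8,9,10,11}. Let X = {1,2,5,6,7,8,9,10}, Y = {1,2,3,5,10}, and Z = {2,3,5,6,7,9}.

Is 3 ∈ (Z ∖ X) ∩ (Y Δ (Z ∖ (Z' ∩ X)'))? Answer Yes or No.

3 ∈ Z and 3 ∉ X, so 3 ∈ Z ∖ X
3 ∈ Z, so 3 ∉ Z'
3 ∉ Z' and 3 ∉ X, so 3 ∉ Z' ∩ X
3 ∈ (Z' ∩ X)' since 3 ∉ (Z' ∩ X)
3 ∈ Z and 3 ∈ (Z' ∩ X)', so 3 ∉ Z ∖ (Z' ∩ X)'
3 ∈ Y and 3 ∉ (Z ∖ (Z' ∩ X)'), so 3 ∈ Y Δ (Z ∖ (Z' ∩ X)')
3 ∈ (Z ∖ X) and 3 ∈ (Y Δ (Z ∖ (Z' ∩ X)')), so 3 ∈ (Z ∖ X) ∩ (Y Δ (Z ∖ (Z' ∩ X)'))

Yes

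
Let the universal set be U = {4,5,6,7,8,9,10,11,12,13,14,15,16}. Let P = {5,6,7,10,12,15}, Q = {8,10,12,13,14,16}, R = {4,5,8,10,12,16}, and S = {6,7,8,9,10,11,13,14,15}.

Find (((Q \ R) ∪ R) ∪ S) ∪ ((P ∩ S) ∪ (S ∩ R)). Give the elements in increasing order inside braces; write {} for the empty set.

Q \ R = {13,14}
(Q \ R) ∪ R = {4,5,8,10,12,13,14,16}
((Q \ R) ∪ R) ∪ S = {4,5,6,7,8,9,10,11,12,13,14,15,16}
P ∩ S = {6,7,10,15}
S ∩ R = {8,10}
(P ∩ S) ∪ (S ∩ R) = {6,7,8,10,15}
(((Q \ R) ∪ R) ∪ S) ∪ ((P ∩ S) ∪ (S ∩ R)) = {4,5,6,7,8,9,10,11,12,13,14,15,16}

{4,5,6,7,8,9,10,11,12,13,14,15,16}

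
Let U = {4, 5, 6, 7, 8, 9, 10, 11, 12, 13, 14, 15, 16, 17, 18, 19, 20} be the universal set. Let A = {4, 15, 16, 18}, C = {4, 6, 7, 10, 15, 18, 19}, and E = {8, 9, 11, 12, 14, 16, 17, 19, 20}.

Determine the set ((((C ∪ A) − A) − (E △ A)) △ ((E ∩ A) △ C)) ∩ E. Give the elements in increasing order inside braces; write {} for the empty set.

C ∪ A = {4, 6, 7, 10, 15, 16, 18, 19}
(C ∪ A) − A = {6, 7, 10, 19}
E △ A = {4, 8, 9, 11, 12, 14, 15, 17, 18, 19, 20}
((C ∪ A) − A) − (E △ A) = {6, 7, 10}
E ∩ A = {16}
(E ∩ A) △ C = {4, 6, 7, 10, 15, 16, 18, 19}
(((C ∪ A) − A) − (E △ A)) △ ((E ∩ A) △ C) = {4, 15, 16, 18, 19}
((((C ∪ A) − A) − (E △ A)) △ ((E ∩ A) △ C)) ∩ E = {16, 19}

{16, 19}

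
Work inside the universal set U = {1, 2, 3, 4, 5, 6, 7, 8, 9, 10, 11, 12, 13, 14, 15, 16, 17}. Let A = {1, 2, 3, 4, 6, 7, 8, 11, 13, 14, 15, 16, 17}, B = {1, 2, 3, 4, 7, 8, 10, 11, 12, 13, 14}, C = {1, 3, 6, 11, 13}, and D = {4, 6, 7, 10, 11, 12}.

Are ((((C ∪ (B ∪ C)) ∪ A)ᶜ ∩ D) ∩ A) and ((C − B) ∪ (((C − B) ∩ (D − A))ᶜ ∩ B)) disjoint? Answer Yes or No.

B ∪ C = {1, 2, 3, 4, 6, 7, 8, 10, 11, 12, 13, 14}
C ∪ (B ∪ C) = {1, 2, 3, 4, 6, 7, 8, 10, 11, 12, 13, 14}
(C ∪ (B ∪ C)) ∪ A = {1, 2, 3, 4, 6, 7, 8, 10, 11, 12, 13, 14, 15, 16, 17}
((C ∪ (B ∪ C)) ∪ A)ᶜ = {5, 9}
((C ∪ (B ∪ C)) ∪ A)ᶜ ∩ D = {}
(((C ∪ (B ∪ C)) ∪ A)ᶜ ∩ D) ∩ A = {}
C − B = {6}
D − A = {10, 12}
(C − B) ∩ (D − A) = {}
((C − B) ∩ (D − A))ᶜ = {1, 2, 3, 4, 5, 6, 7, 8, 9, 10, 11, 12, 13, 14, 15, 16, 17}
((C − B) ∩ (D − A))ᶜ ∩ B = {1, 2, 3, 4, 7, 8, 10, 11, 12, 13, 14}
(C − B) ∪ (((C − B) ∩ (D − A))ᶜ ∩ B) = {1, 2, 3, 4, 6, 7, 8, 10, 11, 12, 13, 14}
{} and {1, 2, 3, 4, 6, 7, 8, 10, 11, 12, 13, 14} share no elements.

Yes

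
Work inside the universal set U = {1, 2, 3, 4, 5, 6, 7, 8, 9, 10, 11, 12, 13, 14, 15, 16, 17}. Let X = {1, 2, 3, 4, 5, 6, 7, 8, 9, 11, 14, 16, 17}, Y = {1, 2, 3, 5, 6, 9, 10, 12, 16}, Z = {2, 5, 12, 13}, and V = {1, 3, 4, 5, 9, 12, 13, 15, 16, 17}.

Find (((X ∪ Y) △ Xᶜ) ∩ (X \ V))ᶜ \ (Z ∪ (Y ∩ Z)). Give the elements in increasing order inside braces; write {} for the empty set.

X ∪ Y = {1, 2, 3, 4, 5, 6, 7, 8, 9, 10, 11, 12, 14, 16, 17}
Xᶜ = {10, 12, 13, 15}
(X ∪ Y) △ Xᶜ = {1, 2, 3, 4, 5, 6, 7, 8, 9, 11, 13, 14, 15, 16, 17}
X \ V = {2, 6, 7, 8, 11, 14}
((X ∪ Y) △ Xᶜ) ∩ (X \ V) = {2, 6, 7, 8, 11, 14}
(((X ∪ Y) △ Xᶜ) ∩ (X \ V))ᶜ = {1, 3, 4, 5, 9, 10, 12, 13, 15, 16, 17}
Y ∩ Z = {2, 5, 12}
Z ∪ (Y ∩ Z) = {2, 5, 12, 13}
(((X ∪ Y) △ Xᶜ) ∩ (X \ V))ᶜ \ (Z ∪ (Y ∩ Z)) = {1, 3, 4, 9, 10, 15, 16, 17}

{1, 3, 4, 9, 10, 15, 16, 17}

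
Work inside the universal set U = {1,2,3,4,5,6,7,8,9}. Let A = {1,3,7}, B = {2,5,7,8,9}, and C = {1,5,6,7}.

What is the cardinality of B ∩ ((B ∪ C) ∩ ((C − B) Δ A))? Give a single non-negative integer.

1

B ∪ C = {1,2,5,6,7,8,9}
C − B = {1,6}
(C − B) Δ A = {3,6,7}
(B ∪ C) ∩ ((C − B) Δ A) = {6,7}
B ∩ ((B ∪ C) ∩ ((C − B) Δ A)) = {7}
|B ∩ ((B ∪ C) ∩ ((C − B) Δ A))| = 1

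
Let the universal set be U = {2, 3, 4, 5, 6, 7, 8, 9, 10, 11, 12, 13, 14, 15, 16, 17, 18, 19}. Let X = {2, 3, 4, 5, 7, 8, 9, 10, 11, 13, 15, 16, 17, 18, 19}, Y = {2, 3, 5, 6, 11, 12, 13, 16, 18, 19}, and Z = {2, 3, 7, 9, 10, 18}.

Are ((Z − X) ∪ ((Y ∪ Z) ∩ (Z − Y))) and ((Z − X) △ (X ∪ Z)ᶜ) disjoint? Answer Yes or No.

Yes

Z − X = {}
Y ∪ Z = {2, 3, 5, 6, 7, 9, 10, 11, 12, 13, 16, 18, 19}
Z − Y = {7, 9, 10}
(Y ∪ Z) ∩ (Z − Y) = {7, 9, 10}
(Z − X) ∪ ((Y ∪ Z) ∩ (Z − Y)) = {7, 9, 10}
X ∪ Z = {2, 3, 4, 5, 7, 8, 9, 10, 11, 13, 15, 16, 17, 18, 19}
(X ∪ Z)ᶜ = {6, 12, 14}
(Z − X) △ (X ∪ Z)ᶜ = {6, 12, 14}
{7, 9, 10} and {6, 12, 14} share no elements.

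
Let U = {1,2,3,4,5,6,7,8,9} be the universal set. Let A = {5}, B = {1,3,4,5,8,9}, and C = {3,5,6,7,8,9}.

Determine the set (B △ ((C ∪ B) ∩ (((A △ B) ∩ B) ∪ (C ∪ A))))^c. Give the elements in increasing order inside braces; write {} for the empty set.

{1,2,3,4,5,8,9}

C ∪ B = {1,3,4,5,6,7,8,9}
A △ B = {1,3,4,8,9}
(A △ B) ∩ B = {1,3,4,8,9}
C ∪ A = {3,5,6,7,8,9}
((A △ B) ∩ B) ∪ (C ∪ A) = {1,3,4,5,6,7,8,9}
(C ∪ B) ∩ (((A △ B) ∩ B) ∪ (C ∪ A)) = {1,3,4,5,6,7,8,9}
B △ ((C ∪ B) ∩ (((A △ B) ∩ B) ∪ (C ∪ A))) = {6,7}
(B △ ((C ∪ B) ∩ (((A △ B) ∩ B) ∪ (C ∪ A))))^c = {1,2,3,4,5,8,9}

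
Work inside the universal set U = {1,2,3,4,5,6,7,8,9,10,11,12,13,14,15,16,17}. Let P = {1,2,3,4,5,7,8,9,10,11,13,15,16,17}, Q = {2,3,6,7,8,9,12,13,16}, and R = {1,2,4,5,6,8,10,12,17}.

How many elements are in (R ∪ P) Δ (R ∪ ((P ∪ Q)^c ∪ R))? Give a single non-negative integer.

8

R ∪ P = {1,2,3,4,5,6,7,8,9,10,11,12,13,15,16,17}
P ∪ Q = {1,2,3,4,5,6,7,8,9,10,11,12,13,15,16,17}
(P ∪ Q)^c = {14}
(P ∪ Q)^c ∪ R = {1,2,4,5,6,8,10,12,14,17}
R ∪ ((P ∪ Q)^c ∪ R) = {1,2,4,5,6,8,10,12,14,17}
(R ∪ P) Δ (R ∪ ((P ∪ Q)^c ∪ R)) = {3,7,9,11,13,14,15,16}
|(R ∪ P) Δ (R ∪ ((P ∪ Q)^c ∪ R))| = 8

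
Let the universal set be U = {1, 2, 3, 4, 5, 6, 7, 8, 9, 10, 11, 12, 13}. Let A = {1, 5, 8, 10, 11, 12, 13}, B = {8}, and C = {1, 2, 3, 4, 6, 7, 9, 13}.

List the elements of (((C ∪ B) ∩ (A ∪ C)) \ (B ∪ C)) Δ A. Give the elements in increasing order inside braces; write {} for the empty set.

C ∪ B = {1, 2, 3, 4, 6, 7, 8, 9, 13}
A ∪ C = {1, 2, 3, 4, 5, 6, 7, 8, 9, 10, 11, 12, 13}
(C ∪ B) ∩ (A ∪ C) = {1, 2, 3, 4, 6, 7, 8, 9, 13}
B ∪ C = {1, 2, 3, 4, 6, 7, 8, 9, 13}
((C ∪ B) ∩ (A ∪ C)) \ (B ∪ C) = {}
(((C ∪ B) ∩ (A ∪ C)) \ (B ∪ C)) Δ A = {1, 5, 8, 10, 11, 12, 13}

{1, 5, 8, 10, 11, 12, 13}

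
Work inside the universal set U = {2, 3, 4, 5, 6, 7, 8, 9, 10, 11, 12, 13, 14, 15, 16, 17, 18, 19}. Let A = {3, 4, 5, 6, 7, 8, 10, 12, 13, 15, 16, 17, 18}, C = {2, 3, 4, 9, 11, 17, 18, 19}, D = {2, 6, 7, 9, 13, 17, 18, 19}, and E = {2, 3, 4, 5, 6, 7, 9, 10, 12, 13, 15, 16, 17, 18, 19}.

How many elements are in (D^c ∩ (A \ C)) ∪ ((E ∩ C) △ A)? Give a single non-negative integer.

12

D^c = {3, 4, 5, 8, 10, 11, 12, 14, 15, 16}
A \ C = {5, 6, 7, 8, 10, 12, 13, 15, 16}
D^c ∩ (A \ C) = {5, 8, 10, 12, 15, 16}
E ∩ C = {2, 3, 4, 9, 17, 18, 19}
(E ∩ C) △ A = {2, 5, 6, 7, 8, 9, 10, 12, 13, 15, 16, 19}
(D^c ∩ (A \ C)) ∪ ((E ∩ C) △ A) = {2, 5, 6, 7, 8, 9, 10, 12, 13, 15, 16, 19}
|(D^c ∩ (A \ C)) ∪ ((E ∩ C) △ A)| = 12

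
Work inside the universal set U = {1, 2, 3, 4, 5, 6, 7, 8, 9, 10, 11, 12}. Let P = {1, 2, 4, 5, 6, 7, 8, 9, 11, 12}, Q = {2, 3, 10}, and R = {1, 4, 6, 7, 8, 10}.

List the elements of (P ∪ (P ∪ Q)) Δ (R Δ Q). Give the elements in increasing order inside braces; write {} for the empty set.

{5, 9, 10, 11, 12}

P ∪ Q = {1, 2, 3, 4, 5, 6, 7, 8, 9, 10, 11, 12}
P ∪ (P ∪ Q) = {1, 2, 3, 4, 5, 6, 7, 8, 9, 10, 11, 12}
R Δ Q = {1, 2, 3, 4, 6, 7, 8}
(P ∪ (P ∪ Q)) Δ (R Δ Q) = {5, 9, 10, 11, 12}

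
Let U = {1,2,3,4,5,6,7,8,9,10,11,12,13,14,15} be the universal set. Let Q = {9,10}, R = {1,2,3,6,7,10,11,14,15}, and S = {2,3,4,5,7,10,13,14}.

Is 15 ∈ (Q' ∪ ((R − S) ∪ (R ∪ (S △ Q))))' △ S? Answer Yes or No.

15 ∉ Q, so 15 ∈ Q'
15 ∈ R and 15 ∉ S, so 15 ∈ R − S
15 ∉ S and 15 ∉ Q, so 15 ∉ S △ Q
15 ∈ R and 15 ∉ (S △ Q), so 15 ∈ R ∪ (S △ Q)
15 ∈ (R − S) and 15 ∈ (R ∪ (S △ Q)), so 15 ∈ (R − S) ∪ (R ∪ (S △ Q))
15 ∈ Q' and 15 ∈ ((R − S) ∪ (R ∪ (S △ Q))), so 15 ∈ Q' ∪ ((R − S) ∪ (R ∪ (S △ Q)))
15 ∉ (Q' ∪ ((R − S) ∪ (R ∪ (S △ Q))))' since 15 ∈ (Q' ∪ ((R − S) ∪ (R ∪ (S △ Q))))
15 ∉ (Q' ∪ ((R − S) ∪ (R ∪ (S △ Q))))' and 15 ∉ S, so 15 ∉ (Q' ∪ ((R − S) ∪ (R ∪ (S △ Q))))' △ S

No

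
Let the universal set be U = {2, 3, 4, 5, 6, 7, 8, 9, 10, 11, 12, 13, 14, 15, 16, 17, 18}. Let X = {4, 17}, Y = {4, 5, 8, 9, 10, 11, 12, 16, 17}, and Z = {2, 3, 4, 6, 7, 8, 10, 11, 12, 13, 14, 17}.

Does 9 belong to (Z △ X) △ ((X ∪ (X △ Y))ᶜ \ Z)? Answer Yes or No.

9 ∉ Z and 9 ∉ X, so 9 ∉ Z △ X
9 ∉ X and 9 ∈ Y, so 9 ∈ X △ Y
9 ∉ X and 9 ∈ (X △ Y), so 9 ∈ X ∪ (X △ Y)
9 ∉ (X ∪ (X △ Y))ᶜ since 9 ∈ (X ∪ (X △ Y))
9 ∉ (X ∪ (X △ Y))ᶜ and 9 ∉ Z, so 9 ∉ (X ∪ (X △ Y))ᶜ \ Z
9 ∉ (Z △ X) and 9 ∉ ((X ∪ (X △ Y))ᶜ \ Z), so 9 ∉ (Z △ X) △ ((X ∪ (X △ Y))ᶜ \ Z)

No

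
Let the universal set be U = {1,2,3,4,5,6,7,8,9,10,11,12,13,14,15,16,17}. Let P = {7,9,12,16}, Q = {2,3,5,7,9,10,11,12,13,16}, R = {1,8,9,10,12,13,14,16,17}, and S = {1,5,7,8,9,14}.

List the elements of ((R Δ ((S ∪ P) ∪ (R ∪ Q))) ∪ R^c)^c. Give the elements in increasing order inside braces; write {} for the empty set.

{1,8,9,10,12,13,14,16,17}

S ∪ P = {1,5,7,8,9,12,14,16}
R ∪ Q = {1,2,3,5,7,8,9,10,11,12,13,14,16,17}
(S ∪ P) ∪ (R ∪ Q) = {1,2,3,5,7,8,9,10,11,12,13,14,16,17}
R Δ ((S ∪ P) ∪ (R ∪ Q)) = {2,3,5,7,11}
R^c = {2,3,4,5,6,7,11,15}
(R Δ ((S ∪ P) ∪ (R ∪ Q))) ∪ R^c = {2,3,4,5,6,7,11,15}
((R Δ ((S ∪ P) ∪ (R ∪ Q))) ∪ R^c)^c = {1,8,9,10,12,13,14,16,17}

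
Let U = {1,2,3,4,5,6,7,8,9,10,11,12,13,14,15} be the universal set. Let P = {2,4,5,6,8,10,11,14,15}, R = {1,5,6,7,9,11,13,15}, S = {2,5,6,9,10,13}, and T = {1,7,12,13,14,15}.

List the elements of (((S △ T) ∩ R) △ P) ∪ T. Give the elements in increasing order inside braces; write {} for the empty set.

S △ T = {1,2,5,6,7,9,10,12,14,15}
(S △ T) ∩ R = {1,5,6,7,9,15}
((S △ T) ∩ R) △ P = {1,2,4,7,8,9,10,11,14}
(((S △ T) ∩ R) △ P) ∪ T = {1,2,4,7,8,9,10,11,12,13,14,15}

{1,2,4,7,8,9,10,11,12,13,14,15}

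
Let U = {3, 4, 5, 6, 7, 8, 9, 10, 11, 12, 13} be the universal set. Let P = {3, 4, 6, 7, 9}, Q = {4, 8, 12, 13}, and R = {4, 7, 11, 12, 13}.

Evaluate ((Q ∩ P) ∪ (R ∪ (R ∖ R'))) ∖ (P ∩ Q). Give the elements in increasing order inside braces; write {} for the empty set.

{7, 11, 12, 13}

Q ∩ P = {4}
R' = {3, 5, 6, 8, 9, 10}
R ∖ R' = {4, 7, 11, 12, 13}
R ∪ (R ∖ R') = {4, 7, 11, 12, 13}
(Q ∩ P) ∪ (R ∪ (R ∖ R')) = {4, 7, 11, 12, 13}
P ∩ Q = {4}
((Q ∩ P) ∪ (R ∪ (R ∖ R'))) ∖ (P ∩ Q) = {7, 11, 12, 13}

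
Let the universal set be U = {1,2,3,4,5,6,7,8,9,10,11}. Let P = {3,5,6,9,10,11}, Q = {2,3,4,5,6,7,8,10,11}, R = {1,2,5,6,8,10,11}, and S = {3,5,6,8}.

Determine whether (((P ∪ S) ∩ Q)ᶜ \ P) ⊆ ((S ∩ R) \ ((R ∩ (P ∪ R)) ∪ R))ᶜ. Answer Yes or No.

P ∪ S = {3,5,6,8,9,10,11}
(P ∪ S) ∩ Q = {3,5,6,8,10,11}
((P ∪ S) ∩ Q)ᶜ = {1,2,4,7,9}
((P ∪ S) ∩ Q)ᶜ \ P = {1,2,4,7}
S ∩ R = {5,6,8}
P ∪ R = {1,2,3,5,6,8,9,10,11}
R ∩ (P ∪ R) = {1,2,5,6,8,10,11}
(R ∩ (P ∪ R)) ∪ R = {1,2,5,6,8,10,11}
(S ∩ R) \ ((R ∩ (P ∪ R)) ∪ R) = {}
((S ∩ R) \ ((R ∩ (P ∪ R)) ∪ R))ᶜ = {1,2,3,4,5,6,7,8,9,10,11}
Every element of {1,2,4,7} is in {1,2,3,4,5,6,7,8,9,10,11}, so ((P ∪ S) ∩ Q)ᶜ \ P ⊆ ((S ∩ R) \ ((R ∩ (P ∪ R)) ∪ R))ᶜ.

Yes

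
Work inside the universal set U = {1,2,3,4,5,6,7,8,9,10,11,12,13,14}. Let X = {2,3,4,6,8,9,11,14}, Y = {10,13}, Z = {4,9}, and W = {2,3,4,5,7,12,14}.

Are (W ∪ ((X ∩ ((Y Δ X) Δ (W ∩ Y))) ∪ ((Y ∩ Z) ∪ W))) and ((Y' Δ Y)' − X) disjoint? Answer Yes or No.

Yes

Y Δ X = {2,3,4,6,8,9,10,11,13,14}
W ∩ Y = {}
(Y Δ X) Δ (W ∩ Y) = {2,3,4,6,8,9,10,11,13,14}
X ∩ ((Y Δ X) Δ (W ∩ Y)) = {2,3,4,6,8,9,11,14}
Y ∩ Z = {}
(Y ∩ Z) ∪ W = {2,3,4,5,7,12,14}
(X ∩ ((Y Δ X) Δ (W ∩ Y))) ∪ ((Y ∩ Z) ∪ W) = {2,3,4,5,6,7,8,9,11,12,14}
W ∪ ((X ∩ ((Y Δ X) Δ (W ∩ Y))) ∪ ((Y ∩ Z) ∪ W)) = {2,3,4,5,6,7,8,9,11,12,14}
Y' = {1,2,3,4,5,6,7,8,9,11,12,14}
Y' Δ Y = {1,2,3,4,5,6,7,8,9,10,11,12,13,14}
(Y' Δ Y)' = {}
(Y' Δ Y)' − X = {}
{2,3,4,5,6,7,8,9,11,12,14} and {} share no elements.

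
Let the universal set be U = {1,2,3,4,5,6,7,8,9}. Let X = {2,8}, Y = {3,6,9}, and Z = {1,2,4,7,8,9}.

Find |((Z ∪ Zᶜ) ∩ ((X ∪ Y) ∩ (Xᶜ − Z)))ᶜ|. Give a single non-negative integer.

Zᶜ = {3,5,6}
Z ∪ Zᶜ = {1,2,3,4,5,6,7,8,9}
X ∪ Y = {2,3,6,8,9}
Xᶜ = {1,3,4,5,6,7,9}
Xᶜ − Z = {3,5,6}
(X ∪ Y) ∩ (Xᶜ − Z) = {3,6}
(Z ∪ Zᶜ) ∩ ((X ∪ Y) ∩ (Xᶜ − Z)) = {3,6}
((Z ∪ Zᶜ) ∩ ((X ∪ Y) ∩ (Xᶜ − Z)))ᶜ = {1,2,4,5,7,8,9}
|((Z ∪ Zᶜ) ∩ ((X ∪ Y) ∩ (Xᶜ − Z)))ᶜ| = 7

7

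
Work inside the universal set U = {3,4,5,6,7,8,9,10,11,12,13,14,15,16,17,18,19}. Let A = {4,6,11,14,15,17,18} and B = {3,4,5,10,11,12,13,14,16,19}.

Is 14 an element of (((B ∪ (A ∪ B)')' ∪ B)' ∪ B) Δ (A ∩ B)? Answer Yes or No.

14 ∈ A and 14 ∈ B, so 14 ∈ A ∪ B
14 ∉ (A ∪ B)' since 14 ∈ (A ∪ B)
14 ∈ B and 14 ∉ (A ∪ B)', so 14 ∈ B ∪ (A ∪ B)'
14 ∉ (B ∪ (A ∪ B)')' since 14 ∈ (B ∪ (A ∪ B)')
14 ∉ (B ∪ (A ∪ B)')' and 14 ∈ B, so 14 ∈ (B ∪ (A ∪ B)')' ∪ B
14 ∉ ((B ∪ (A ∪ B)')' ∪ B)' since 14 ∈ ((B ∪ (A ∪ B)')' ∪ B)
14 ∉ ((B ∪ (A ∪ B)')' ∪ B)' and 14 ∈ B, so 14 ∈ ((B ∪ (A ∪ B)')' ∪ B)' ∪ B
14 ∈ A and 14 ∈ B, so 14 ∈ A ∩ B
14 ∈ (((B ∪ (A ∪ B)')' ∪ B)' ∪ B) and 14 ∈ (A ∩ B), so 14 ∉ (((B ∪ (A ∪ B)')' ∪ B)' ∪ B) Δ (A ∩ B)

No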